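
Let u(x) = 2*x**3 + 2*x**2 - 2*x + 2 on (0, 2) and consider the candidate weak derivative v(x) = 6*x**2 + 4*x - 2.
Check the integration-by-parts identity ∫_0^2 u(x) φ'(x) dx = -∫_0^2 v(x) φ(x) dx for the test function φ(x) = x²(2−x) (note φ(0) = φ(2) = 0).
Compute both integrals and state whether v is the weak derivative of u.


LHS = -248/15, RHS = -248/15. Yes, v = u' weakly.

u(x) = 2*x**3 + 2*x**2 - 2*x + 2, classical derivative u'(x) = 6*x**2 + 4*x - 2.
φ(x) = x²(2−x), so φ'(x) = x*(4 - 3*x).
Note φ(0) = φ(2) = 0, so the boundary term u·φ vanishes.
LHS = ∫_0^2 u(x) φ'(x) dx = ∫_0^2 (-6*x^5 + 2*x^4 + 14*x^3 - 14*x^2 + 8*x) dx. Term by term:
  ∫_0^2 -6*x^5 dx = -64;  ∫_0^2 2*x^4 dx = 64/5;  ∫_0^2 14*x^3 dx = 56;
  ∫_0^2 -14*x^2 dx = -112/3;  ∫_0^2 8*x dx = 16.
Sum: -64 + 64/5 + 56 − 112/3 + 16 = -248/15.
So LHS = -248/15.
∫_0^2 v(x) φ(x) dx = ∫_0^2 (-6*x^5 + 8*x^4 + 10*x^3 - 4*x^2) dx. Term by term:
  ∫_0^2 -6*x^5 dx = -64;  ∫_0^2 8*x^4 dx = 256/5;  ∫_0^2 10*x^3 dx = 40;
  ∫_0^2 -4*x^2 dx = -32/3.
Sum: -64 + 256/5 + 40 − 32/3 = 248/15.
So RHS = -∫_0^2 v(x) φ(x) dx = -248/15.
LHS = RHS, so the identity holds for this test φ.
Moreover u is smooth here and v(x) = u'(x) = 6*x**2 + 4*x - 2 pointwise, so the identity holds for every test function. Hence v is the weak derivative of u.


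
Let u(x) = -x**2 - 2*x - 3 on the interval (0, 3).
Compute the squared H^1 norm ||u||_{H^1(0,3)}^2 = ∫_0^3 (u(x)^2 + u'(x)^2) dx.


||u||_{H^1}^2 = 1923/5

The H^1 norm (squared) on an interval (0, L) is
  ||u||_{H^1}^2 = ∫_0^L u(x)^2 dx + ∫_0^L u'(x)^2 dx.
Compute u'(x) = -2*x - 2.
Then u(x)^2 = x**4 + 4*x**3 + 10*x**2 + 12*x + 9 and u'(x)^2 = 4*x**2 + 8*x + 4.
Integrate each monomial from 0 to 3 using ∫_0^3 c·x^n dx = c·3^(n+1)/(n+1):
  ∫_0^3 u(x)^2 dx = ∫_0^3 (x^4 + 4*x^3 + 10*x^2 + 12*x + 9) dx. Term by term:
    ∫_0^3 x^4 dx = 243/5;  ∫_0^3 4*x^3 dx = 81;  ∫_0^3 10*x^2 dx = 90;
    ∫_0^3 12*x dx = 54;  ∫_0^3 9 dx = 27.
  Sum: 243/5 + 81 + 90 + 54 + 27 = 1503/5.
  ∫_0^3 u'(x)^2 dx = ∫_0^3 (4*x^2 + 8*x + 4) dx. Term by term:
    ∫_0^3 4*x^2 dx = 36;  ∫_0^3 8*x dx = 36;  ∫_0^3 4 dx = 12.
  Sum: 36 + 36 + 12 = 84.
Adding: ||u||_{H^1}^2 = 1503/5 + 84 = 1923/5.


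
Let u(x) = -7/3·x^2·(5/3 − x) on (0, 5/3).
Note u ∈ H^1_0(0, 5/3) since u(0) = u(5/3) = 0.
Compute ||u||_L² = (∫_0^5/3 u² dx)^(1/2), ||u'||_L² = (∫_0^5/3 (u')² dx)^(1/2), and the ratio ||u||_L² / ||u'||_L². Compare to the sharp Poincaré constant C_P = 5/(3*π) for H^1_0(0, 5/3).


||u||_L² / ||u'||_L² = 5*sqrt(14)/42 < C_P = 5/(3*π).

u(x) = -7/3·x^2·(5/3 − x), so u'(x) = 7*x*(9*x - 10)/9.
u(x) = -7/3·x^2·(5/3 − x) vanishes at x = 0 and x = 5/3, so u ∈ H^1_0(0, 5/3). Differentiate via the product rule and integrate the resulting polynomials term by term.
  ∫_0^5/3 u² dx = ∫_0^5/3 (49*x^6/9 - 490*x^5/27 + 1225*x^4/81) dx. Term by term:
    ∫_0^5/3 49*x^6/9 dx = 546875/19683;  ∫_0^5/3 -490*x^5/27 dx = -3828125/59049;  ∫_0^5/3 1225*x^4/81 dx = 765625/19683.
  Sum: 546875/19683 − 3828125/59049 + 765625/19683 = 109375/59049.
  ∫_0^5/3 (u')² dx = ∫_0^5/3 (49*x^4 - 980*x^3/9 + 4900*x^2/81) dx. Term by term:
    ∫_0^5/3 49*x^4 dx = 30625/243;  ∫_0^5/3 -980*x^3/9 dx = -153125/729;  ∫_0^5/3 4900*x^2/81 dx = 612500/6561.
  Sum: 30625/243 − 153125/729 + 612500/6561 = 61250/6561.
∫_0^5/3 u² dx = 109375/59049, so ||u||_L² = 125*sqrt(7)/243.
∫_0^5/3 (u')² dx = 61250/6561, so ||u'||_L² = 175*sqrt(2)/81.
Ratio ||u||_L² / ||u'||_L² = 5*sqrt(14)/42.
Sharp Poincaré constant on H^1_0(0, 5/3) is C_P = L/π = 5/(3*π), achieved by sin(3*π/5·x).
A polynomial bump cannot attain the sharp Poincaré constant (only the first sine eigenfunction does), so the ratio is strictly less than C_P, consistent with ||u||_L² ≤ C_P ||u'||_L².


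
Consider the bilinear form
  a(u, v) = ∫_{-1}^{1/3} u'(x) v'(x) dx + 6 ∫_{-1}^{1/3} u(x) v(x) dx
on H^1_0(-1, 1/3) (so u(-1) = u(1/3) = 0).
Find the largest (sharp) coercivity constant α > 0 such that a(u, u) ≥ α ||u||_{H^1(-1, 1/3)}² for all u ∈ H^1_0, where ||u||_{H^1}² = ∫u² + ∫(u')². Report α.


α = 1

Coercivity of a(·,·) on H^1_0(-1, 1/3) means a(u, u) ≥ α ||u||_{H^1}² for every u ∈ H^1_0.
The interval has length L = 4/3, and Poincaré/coercivity depend only on L. Here a(u, u) = ∫(u')² + (6)·∫u².
Here c = 6 ≥ 1, so a(u,u) = ∫(u')² + c∫u² ≥ ∫(u')² + ∫u² = ||u||_{H^1}², i.e. α = 1 works. No larger α is possible: a(u,u) ≥ α||u||_{H^1}² means (1−α)∫(u')² ≥ (α−c)∫u², and for the modes u_n = sin(nπ(x−x₀)/L) (x₀ the left endpoint) one has ∫u_n²/∫(u_n')² = (L/(nπ))² → 0, so a(u_n,u_n)/||u_n||_{H^1}² → 1. Hence the optimal constant is α = 1.
Therefore α = 1.


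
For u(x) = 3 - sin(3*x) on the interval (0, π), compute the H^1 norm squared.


||u||_{H^1(0,π)}^2 = -4 + 14*π

u'(x) = -3*cos(3*x).
Expand u² and (u')² and integrate term by term on (0, π), using: for integers n ≥ 1, ∫_0^π sin²(nx) dx = ∫_0^π cos²(nx) dx = π/2; for n ≠ n', ∫_0^π sin(nx)sin(n'x) dx = ∫_0^π cos(nx)cos(n'x) dx = 0; and by product-to-sum, ∫_0^π sin(nx)cos(n'x) dx = ½∫_0^π [sin((n+n')x) + sin((n−n')x)] dx, which is 0 when n+n' is even and 2n/(n²−n'²) when n+n' is odd (it need not vanish on (0, π)). For the constant mode: ∫_0^π 1 dx = π, ∫_0^π cos(nx) dx = 0, ∫_0^π sin(nx) dx = (1−(−1)^n)/n.
  u² squared terms: (3)²·∫1 dx = 9·π = 9*π;  (-1)²·∫sin(3x)² dx = 1·π/2 = π/2.
  u² cross terms: 2·(3)·(-1)·∫1·sin(3x) dx = -6·(2/3) = -4.
  So ∫_0^π u² dx = 9*π + π/2 − 4 = -4 + 19*π/2.
  (u')² squared terms: (-3)²·∫cos(3x)² dx = 9·π/2 = 9*π/2.
  So ∫_0^π (u')² dx = 9*π/2.
||u||_{H^1}^2 = (-4 + 19*π/2) + (9*π/2) = -4 + 14*π.


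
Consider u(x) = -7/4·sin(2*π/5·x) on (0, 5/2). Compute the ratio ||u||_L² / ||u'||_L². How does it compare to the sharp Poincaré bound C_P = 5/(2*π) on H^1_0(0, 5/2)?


||u||_L² / ||u'||_L² = 5/(2*π) = C_P.

u(x) = -7/4·sin(2*π/5·x), so u'(x) = -7*π*cos(2*π*x/5)/10.
Writing u(x) = A·sin(kπx/L) with A = -7/4 and k = 1, use ∫_0^L sin²(kπx/L) dx = L/2 and ∫_0^L cos²(kπx/L) dx = L/2.
u² = 49/16·sin²(2*π/5·x) and (u')² = 49*π^2/100·cos²(2*π/5·x), and each of sin², cos² integrates to L/2 = 5/4 over (0, 5/2).
∫_0^5/2 u² dx = 245/64, so ||u||_L² = 7*sqrt(5)/8.
∫_0^5/2 (u')² dx = 49*π^2/80, so ||u'||_L² = 7*sqrt(5)*π/20.
Ratio ||u||_L² / ||u'||_L² = 5/(2*π).
Sharp Poincaré constant on H^1_0(0, 5/2) is C_P = L/π = 5/(2*π), achieved by sin(2*π/5·x).
This is the k = 1 eigenfunction (up to amplitude), so the ratio equals the sharp Poincaré constant exactly.


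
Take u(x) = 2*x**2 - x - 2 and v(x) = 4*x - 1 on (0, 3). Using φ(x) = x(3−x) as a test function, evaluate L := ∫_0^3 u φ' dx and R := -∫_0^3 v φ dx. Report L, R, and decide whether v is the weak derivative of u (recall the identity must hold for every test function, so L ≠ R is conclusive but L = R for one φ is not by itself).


LHS = -45/2, RHS = -45/2. Yes, v = u' weakly.

u(x) = 2*x**2 - x - 2, classical derivative u'(x) = 4*x - 1.
φ(x) = x(3−x), so φ'(x) = 3 - 2*x.
Note φ(0) = φ(3) = 0, so the boundary term u·φ vanishes.
LHS = ∫_0^3 u(x) φ'(x) dx = ∫_0^3 (-4*x^3 + 8*x^2 + x - 6) dx. Term by term:
  ∫_0^3 -4*x^3 dx = -81;  ∫_0^3 8*x^2 dx = 72;  ∫_0^3 x dx = 9/2;
  ∫_0^3 -6 dx = -18.
Sum: -81 + 72 + 9/2 − 18 = -45/2.
So LHS = -45/2.
∫_0^3 v(x) φ(x) dx = ∫_0^3 (-4*x^3 + 13*x^2 - 3*x) dx. Term by term:
  ∫_0^3 -4*x^3 dx = -81;  ∫_0^3 13*x^2 dx = 117;  ∫_0^3 -3*x dx = -27/2.
Sum: -81 + 117 − 27/2 = 45/2.
So RHS = -∫_0^3 v(x) φ(x) dx = -45/2.
LHS = RHS, so the identity holds for this test φ.
Moreover u is smooth here and v(x) = u'(x) = 4*x - 1 pointwise, so the identity holds for every test function. Hence v is the weak derivative of u.


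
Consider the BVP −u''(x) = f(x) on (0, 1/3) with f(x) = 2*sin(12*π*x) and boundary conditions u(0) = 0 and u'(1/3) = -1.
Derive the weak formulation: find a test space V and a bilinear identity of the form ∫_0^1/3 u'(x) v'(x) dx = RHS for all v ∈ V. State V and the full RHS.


V = {v ∈ H^1(0, 1/3) : v(0) = 0} (test functions vanish at x = 0 where u is specified); weak form: ∫_0^1/3 u'v' dx = ∫_0^1/3 (2*sin(12*π*x)) v dx − v(1/3) for all v ∈ V.

Multiply both sides by a test function v and integrate from 0 to 1/3:
  ∫_0^1/3 −u''(x) v(x) dx = ∫_0^1/3 f(x) v(x) dx.
Integrate the LHS by parts once:
  ∫_0^1/3 −u'' v dx = −[u'(x) v(x)]_0^1/3 + ∫_0^1/3 u'(x) v'(x) dx.
Thus ∫_0^1/3 u'(x) v'(x) dx = ∫_0^1/3 f(x) v(x) dx + [u'(x) v(x)]_0^1/3.
Choose V so that boundary terms are either known or forced to vanish.
Mixed BC: u(0) = 0 (Dirichlet) and u'(1/3) = -1 (Neumann). Define V = {v ∈ H^1(0, 1/3) : v(0) = 0}. Then [u' v]_0^1/3 = u'(1/3)·v(1/3) − u'(0)·0 = − v(1/3).
Weak formulation: find u (satisfying any essential BC) such that ∫_0^1/3 u'(x) v'(x) dx = ∫_0^1/3 f v dx − v(1/3) for all v ∈ V (Dirichlet at 0 absorbed into V; Neumann datum at x = 1/3 contributes the boundary term).
Substituting f(x) = 2*sin(12*π*x), the right-hand side is ∫_0^1/3 (2*sin(12*π*x)) v dx − v(1/3).


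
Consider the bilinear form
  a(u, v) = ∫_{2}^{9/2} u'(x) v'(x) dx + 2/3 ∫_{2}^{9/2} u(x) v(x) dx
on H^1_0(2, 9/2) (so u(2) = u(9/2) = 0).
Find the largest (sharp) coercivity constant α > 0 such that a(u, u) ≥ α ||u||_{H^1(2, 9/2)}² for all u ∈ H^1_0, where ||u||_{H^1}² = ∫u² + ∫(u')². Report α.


α = 2*(25 + 6*π^2)/(3*(25 + 4*π^2))

Coercivity of a(·,·) on H^1_0(2, 9/2) means a(u, u) ≥ α ||u||_{H^1}² for every u ∈ H^1_0.
The interval has length L = 5/2, and Poincaré/coercivity depend only on L. Here a(u, u) = ∫(u')² + (2/3)·∫u².
Here 0 < c = 2/3 < 1. The condition a(u,u) ≥ α||u||_{H^1}² reads (1−α)∫(u')² ≥ (α−c)∫u². Any admissible α is ≤ 1 (rapidly oscillating u have ∫u²/∫(u')² → 0), and α = 1 would force 0 ≥ (1−c)∫u², impossible since c < 1; so 1−α > 0. By the sharp Poincaré inequality on H^1_0 of an interval of length L, ∫(u')² ≥ (π/L)²∫u² with equality for the first sine mode sin(π(x−x₀)/L) (x₀ the left endpoint), so the inequality holds for all u iff (1−α)(π/L)² ≥ α − c, i.e. α ≤ ((π/L)² + c)/((π/L)² + 1) = (1 + c(L/π)²)/(1 + (L/π)²). With (π/L)² = 4*π^2/25 and c = 2/3, the largest admissible constant is α = ((π/L)² + c)/((π/L)² + 1).
Simplifying, α = 2*(25 + 6*π^2)/(3*(25 + 4*π^2)).


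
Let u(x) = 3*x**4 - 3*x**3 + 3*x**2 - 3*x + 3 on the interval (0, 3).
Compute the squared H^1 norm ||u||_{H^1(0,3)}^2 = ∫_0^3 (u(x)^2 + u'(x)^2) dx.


||u||_{H^1}^2 = 1045521/28

The H^1 norm (squared) on an interval (0, L) is
  ||u||_{H^1}^2 = ∫_0^L u(x)^2 dx + ∫_0^L u'(x)^2 dx.
Compute u'(x) = 12*x**3 - 9*x**2 + 6*x - 3.
Then u(x)^2 = 9*x**8 - 18*x**7 + 27*x**6 - 36*x**5 + 45*x**4 - 36*x**3 + 27*x**2 - 18*x + 9 and u'(x)^2 = 144*x**6 - 216*x**5 + 225*x**4 - 180*x**3 + 90*x**2 - 36*x + 9.
Integrate each monomial from 0 to 3 using ∫_0^3 c·x^n dx = c·3^(n+1)/(n+1):
  ∫_0^3 u(x)^2 dx = ∫_0^3 (9*x^8 - 18*x^7 + 27*x^6 - 36*x^5 + 45*x^4 - 36*x^3 + 27*x^2 - 18*x + 9) dx. Term by term:
    ∫_0^3 9*x^8 dx = 19683;  ∫_0^3 -18*x^7 dx = -59049/4;  ∫_0^3 27*x^6 dx = 59049/7;
    ∫_0^3 -36*x^5 dx = -4374;  ∫_0^3 45*x^4 dx = 2187;  ∫_0^3 -36*x^3 dx = -729;
    ∫_0^3 27*x^2 dx = 243;  ∫_0^3 -18*x dx = -81;  ∫_0^3 9 dx = 27.
  Sum: 19683 − 59049/4 + 59049/7 − 4374 + 2187 − 729 + 243 − 81 + 27 = 297621/28.
  ∫_0^3 u'(x)^2 dx = ∫_0^3 (144*x^6 - 216*x^5 + 225*x^4 - 180*x^3 + 90*x^2 - 36*x + 9) dx. Term by term:
    ∫_0^3 144*x^6 dx = 314928/7;  ∫_0^3 -216*x^5 dx = -26244;  ∫_0^3 225*x^4 dx = 10935;
    ∫_0^3 -180*x^3 dx = -3645;  ∫_0^3 90*x^2 dx = 810;  ∫_0^3 -36*x dx = -162;
    ∫_0^3 9 dx = 27.
  Sum: 314928/7 − 26244 + 10935 − 3645 + 810 − 162 + 27 = 186975/7.
Adding: ||u||_{H^1}^2 = 297621/28 + 186975/7 = 1045521/28.


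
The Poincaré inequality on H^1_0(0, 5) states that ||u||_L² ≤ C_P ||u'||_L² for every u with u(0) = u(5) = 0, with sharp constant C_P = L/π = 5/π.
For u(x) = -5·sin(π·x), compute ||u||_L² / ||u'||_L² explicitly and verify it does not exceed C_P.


||u||_L² / ||u'||_L² = 1/π < C_P = 5/π.

u(x) = -5·sin(π·x), so u'(x) = -5*π*cos(π*x).
Writing u(x) = A·sin(kπx/L) with A = -5 and k = 5, use ∫_0^L sin²(kπx/L) dx = L/2 and ∫_0^L cos²(kπx/L) dx = L/2.
u² = 25·sin²(π·x) and (u')² = 25*π^2·cos²(π·x), and each of sin², cos² integrates to L/2 = 5/2 over (0, 5).
∫_0^5 u² dx = 125/2, so ||u||_L² = 5*sqrt(10)/2.
∫_0^5 (u')² dx = 125*π^2/2, so ||u'||_L² = 5*sqrt(10)*π/2.
Ratio ||u||_L² / ||u'||_L² = 1/π.
Sharp Poincaré constant on H^1_0(0, 5) is C_P = L/π = 5/π, achieved by sin(π/5·x).
This is the k = 5 harmonic; the ratio L/(kπ) is strictly less than C_P = L/π, consistent with the sharp inequality ||u||_L² ≤ C_P ||u'||_L².


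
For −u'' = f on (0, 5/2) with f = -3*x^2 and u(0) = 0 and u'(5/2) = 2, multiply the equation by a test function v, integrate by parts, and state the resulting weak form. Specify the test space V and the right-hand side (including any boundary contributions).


V = {v ∈ H^1(0, 5/2) : v(0) = 0} (test functions vanish at x = 0 where u is specified); weak form: ∫_0^5/2 u'v' dx = ∫_0^5/2 (-3*x^2) v dx + 2·v(5/2) for all v ∈ V.

Multiply both sides by a test function v and integrate from 0 to 5/2:
  ∫_0^5/2 −u''(x) v(x) dx = ∫_0^5/2 f(x) v(x) dx.
Integrate the LHS by parts once:
  ∫_0^5/2 −u'' v dx = −[u'(x) v(x)]_0^5/2 + ∫_0^5/2 u'(x) v'(x) dx.
Thus ∫_0^5/2 u'(x) v'(x) dx = ∫_0^5/2 f(x) v(x) dx + [u'(x) v(x)]_0^5/2.
Choose V so that boundary terms are either known or forced to vanish.
Mixed BC: u(0) = 0 (Dirichlet) and u'(5/2) = 2 (Neumann). Define V = {v ∈ H^1(0, 5/2) : v(0) = 0}. Then [u' v]_0^5/2 = u'(5/2)·v(5/2) − u'(0)·0 = 2·v(5/2).
Weak formulation: find u (satisfying any essential BC) such that ∫_0^5/2 u'(x) v'(x) dx = ∫_0^5/2 f v dx + 2·v(5/2) for all v ∈ V (Dirichlet at 0 absorbed into V; Neumann datum at x = 5/2 contributes the boundary term).
Substituting f(x) = -3*x^2, the right-hand side is ∫_0^5/2 (-3*x^2) v dx + 2·v(5/2).


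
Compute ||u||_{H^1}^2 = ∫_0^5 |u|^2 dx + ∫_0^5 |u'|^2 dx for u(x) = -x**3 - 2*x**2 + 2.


||u||_{H^1}^2 = 232265/7

The H^1 norm (squared) on an interval (0, L) is
  ||u||_{H^1}^2 = ∫_0^L u(x)^2 dx + ∫_0^L u'(x)^2 dx.
Compute u'(x) = -3*x**2 - 4*x.
Then u(x)^2 = x**6 + 4*x**5 + 4*x**4 - 4*x**3 - 8*x**2 + 4 and u'(x)^2 = 9*x**4 + 24*x**3 + 16*x**2.
Integrate each monomial from 0 to 5 using ∫_0^5 c·x^n dx = c·5^(n+1)/(n+1):
  ∫_0^5 u(x)^2 dx = ∫_0^5 (x^6 + 4*x^5 + 4*x^4 - 4*x^3 - 8*x^2 + 4) dx. Term by term:
    ∫_0^5 x^6 dx = 78125/7;  ∫_0^5 4*x^5 dx = 31250/3;  ∫_0^5 4*x^4 dx = 2500;
    ∫_0^5 -4*x^3 dx = -625;  ∫_0^5 -8*x^2 dx = -1000/3;  ∫_0^5 4 dx = 20.
  Sum: 78125/7 + 31250/3 + 2500 − 625 − 1000/3 + 20 = 485920/21.
  ∫_0^5 u'(x)^2 dx = ∫_0^5 (9*x^4 + 24*x^3 + 16*x^2) dx. Term by term:
    ∫_0^5 9*x^4 dx = 5625;  ∫_0^5 24*x^3 dx = 3750;  ∫_0^5 16*x^2 dx = 2000/3.
  Sum: 5625 + 3750 + 2000/3 = 30125/3.
Adding: ||u||_{H^1}^2 = 485920/21 + 30125/3 = 232265/7.


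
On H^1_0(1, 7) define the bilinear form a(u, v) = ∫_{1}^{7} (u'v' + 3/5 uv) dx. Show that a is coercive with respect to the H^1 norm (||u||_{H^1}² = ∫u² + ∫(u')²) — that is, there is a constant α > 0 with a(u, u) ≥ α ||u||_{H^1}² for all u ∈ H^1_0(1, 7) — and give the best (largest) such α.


α = (π^2 + 108/5)/(π^2 + 36)

Coercivity of a(·,·) on H^1_0(1, 7) means a(u, u) ≥ α ||u||_{H^1}² for every u ∈ H^1_0.
The interval has length L = 6, and Poincaré/coercivity depend only on L. Here a(u, u) = ∫(u')² + (3/5)·∫u².
Here 0 < c = 3/5 < 1. The condition a(u,u) ≥ α||u||_{H^1}² reads (1−α)∫(u')² ≥ (α−c)∫u². Any admissible α is ≤ 1 (rapidly oscillating u have ∫u²/∫(u')² → 0), and α = 1 would force 0 ≥ (1−c)∫u², impossible since c < 1; so 1−α > 0. By the sharp Poincaré inequality on H^1_0 of an interval of length L, ∫(u')² ≥ (π/L)²∫u² with equality for the first sine mode sin(π(x−x₀)/L) (x₀ the left endpoint), so the inequality holds for all u iff (1−α)(π/L)² ≥ α − c, i.e. α ≤ ((π/L)² + c)/((π/L)² + 1) = (1 + c(L/π)²)/(1 + (L/π)²). With (π/L)² = π^2/36 and c = 3/5, the largest admissible constant is α = ((π/L)² + c)/((π/L)² + 1).
Simplifying, α = (π^2 + 108/5)/(π^2 + 36).


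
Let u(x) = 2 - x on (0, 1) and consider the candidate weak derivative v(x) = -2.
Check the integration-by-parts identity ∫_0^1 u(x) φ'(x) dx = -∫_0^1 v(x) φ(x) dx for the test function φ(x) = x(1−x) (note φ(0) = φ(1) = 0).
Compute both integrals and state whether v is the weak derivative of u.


LHS = 1/6, RHS = 1/3. No, v is not the weak derivative of u.

u(x) = 2 - x, classical derivative u'(x) = -1.
φ(x) = x(1−x), so φ'(x) = 1 - 2*x.
Note φ(0) = φ(1) = 0, so the boundary term u·φ vanishes.
LHS = ∫_0^1 u(x) φ'(x) dx = ∫_0^1 (2*x^2 - 5*x + 2) dx. Term by term:
  ∫_0^1 2*x^2 dx = 2/3;  ∫_0^1 -5*x dx = -5/2;  ∫_0^1 2 dx = 2.
Sum: 2/3 − 5/2 + 2 = 1/6.
So LHS = 1/6.
∫_0^1 v(x) φ(x) dx = ∫_0^1 (2*x^2 - 2*x) dx. Term by term:
  ∫_0^1 2*x^2 dx = 2/3;  ∫_0^1 -2*x dx = -1.
Sum: 2/3 − 1 = -1/3.
So RHS = -∫_0^1 v(x) φ(x) dx = 1/3.
LHS − RHS = -1/6 ≠ 0, so the identity fails.
(For a valid weak derivative the identity must hold for EVERY test function, in particular this one. The failure shows v is NOT the weak derivative of u.)
Correct weak derivative would be u'(x) = -1.


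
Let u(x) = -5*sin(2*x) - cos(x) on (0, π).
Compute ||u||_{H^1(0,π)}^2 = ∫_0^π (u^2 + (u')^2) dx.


||u||_{H^1(0,π)}^2 = 80/3 + 127*π/2

u'(x) = sin(x) - 10*cos(2*x).
Expand u² and (u')² and integrate term by term on (0, π), using: for integers n ≥ 1, ∫_0^π sin²(nx) dx = ∫_0^π cos²(nx) dx = π/2; for n ≠ n', ∫_0^π sin(nx)sin(n'x) dx = ∫_0^π cos(nx)cos(n'x) dx = 0; and by product-to-sum, ∫_0^π sin(nx)cos(n'x) dx = ½∫_0^π [sin((n+n')x) + sin((n−n')x)] dx, which is 0 when n+n' is even and 2n/(n²−n'²) when n+n' is odd (it need not vanish on (0, π)).
  u² squared terms: (-1)²·∫cos(x)² dx = 1·π/2 = π/2;  (-5)²·∫sin(2x)² dx = 25·π/2 = 25*π/2.
  u² cross terms: 2·(-1)·(-5)·∫cos(x)·sin(2x) dx = 10·(4/3) = 40/3.
  So ∫_0^π u² dx = π/2 + 25*π/2 + 40/3 = 40/3 + 13*π.
  (u')² squared terms: (-10)²·∫cos(2x)² dx = 100·π/2 = 50*π;  (1)²·∫sin(x)² dx = 1·π/2 = π/2.
  (u')² cross terms: 2·(-10)·(1)·∫cos(2x)·sin(x) dx = -20·(-2/3) = 40/3.
  So ∫_0^π (u')² dx = 50*π + π/2 + 40/3 = 40/3 + 101*π/2.
||u||_{H^1}^2 = (40/3 + 13*π) + (40/3 + 101*π/2) = 80/3 + 127*π/2.


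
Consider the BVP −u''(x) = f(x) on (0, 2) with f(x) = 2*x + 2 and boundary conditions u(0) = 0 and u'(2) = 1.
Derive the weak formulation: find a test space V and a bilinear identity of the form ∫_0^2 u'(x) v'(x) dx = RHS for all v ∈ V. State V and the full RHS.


V = {v ∈ H^1(0, 2) : v(0) = 0} (test functions vanish at x = 0 where u is specified); weak form: ∫_0^2 u'v' dx = ∫_0^2 (2*x + 2) v dx + v(2) for all v ∈ V.

Multiply both sides by a test function v and integrate from 0 to 2:
  ∫_0^2 −u''(x) v(x) dx = ∫_0^2 f(x) v(x) dx.
Integrate the LHS by parts once:
  ∫_0^2 −u'' v dx = −[u'(x) v(x)]_0^2 + ∫_0^2 u'(x) v'(x) dx.
Thus ∫_0^2 u'(x) v'(x) dx = ∫_0^2 f(x) v(x) dx + [u'(x) v(x)]_0^2.
Choose V so that boundary terms are either known or forced to vanish.
Mixed BC: u(0) = 0 (Dirichlet) and u'(2) = 1 (Neumann). Define V = {v ∈ H^1(0, 2) : v(0) = 0}. Then [u' v]_0^2 = u'(2)·v(2) − u'(0)·0 = v(2).
Weak formulation: find u (satisfying any essential BC) such that ∫_0^2 u'(x) v'(x) dx = ∫_0^2 f v dx + v(2) for all v ∈ V (Dirichlet at 0 absorbed into V; Neumann datum at x = 2 contributes the boundary term).
Substituting f(x) = 2*x + 2, the right-hand side is ∫_0^2 (2*x + 2) v dx + v(2).


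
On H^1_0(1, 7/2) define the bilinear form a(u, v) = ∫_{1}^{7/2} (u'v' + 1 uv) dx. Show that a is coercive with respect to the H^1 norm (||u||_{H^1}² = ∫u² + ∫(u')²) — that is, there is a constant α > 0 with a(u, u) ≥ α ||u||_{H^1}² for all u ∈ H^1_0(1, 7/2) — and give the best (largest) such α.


α = 1

Coercivity of a(·,·) on H^1_0(1, 7/2) means a(u, u) ≥ α ||u||_{H^1}² for every u ∈ H^1_0.
The interval has length L = 5/2, and Poincaré/coercivity depend only on L. Here a(u, u) = ∫(u')² + (1)·∫u².
Here c = 1 ≥ 1, so a(u,u) = ∫(u')² + c∫u² ≥ ∫(u')² + ∫u² = ||u||_{H^1}², i.e. α = 1 works. No larger α is possible: a(u,u) ≥ α||u||_{H^1}² means (1−α)∫(u')² ≥ (α−c)∫u², and for the modes u_n = sin(nπ(x−x₀)/L) (x₀ the left endpoint) one has ∫u_n²/∫(u_n')² = (L/(nπ))² → 0, so a(u_n,u_n)/||u_n||_{H^1}² → 1. Hence the optimal constant is α = 1.
Therefore α = 1.


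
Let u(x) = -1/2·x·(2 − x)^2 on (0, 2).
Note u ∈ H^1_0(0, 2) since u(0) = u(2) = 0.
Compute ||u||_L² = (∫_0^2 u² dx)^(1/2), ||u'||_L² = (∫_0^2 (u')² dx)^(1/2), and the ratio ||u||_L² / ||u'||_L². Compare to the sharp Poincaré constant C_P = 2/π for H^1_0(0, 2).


||u||_L² / ||u'||_L² = sqrt(14)/7 < C_P = 2/π.

u(x) = -1/2·x·(2 − x)^2, so u'(x) = (2 - 3*x)*(x/2 - 1).
u(x) = -1/2·x·(2 − x)^2 vanishes at x = 0 and x = 2, so u ∈ H^1_0(0, 2). Differentiate via the product rule and integrate the resulting polynomials term by term.
  ∫_0^2 u² dx = ∫_0^2 (x^6/4 - 2*x^5 + 6*x^4 - 8*x^3 + 4*x^2) dx. Term by term:
    ∫_0^2 x^6/4 dx = 32/7;  ∫_0^2 -2*x^5 dx = -64/3;  ∫_0^2 6*x^4 dx = 192/5;
    ∫_0^2 -8*x^3 dx = -32;  ∫_0^2 4*x^2 dx = 32/3.
  Sum: 32/7 − 64/3 + 192/5 − 32 + 32/3 = 32/105.
  ∫_0^2 (u')² dx = ∫_0^2 (9*x^4/4 - 12*x^3 + 22*x^2 - 16*x + 4) dx. Term by term:
    ∫_0^2 9*x^4/4 dx = 72/5;  ∫_0^2 -12*x^3 dx = -48;  ∫_0^2 22*x^2 dx = 176/3;
    ∫_0^2 -16*x dx = -32;  ∫_0^2 4 dx = 8.
  Sum: 72/5 − 48 + 176/3 − 32 + 8 = 16/15.
∫_0^2 u² dx = 32/105, so ||u||_L² = 4*sqrt(210)/105.
∫_0^2 (u')² dx = 16/15, so ||u'||_L² = 4*sqrt(15)/15.
Ratio ||u||_L² / ||u'||_L² = sqrt(14)/7.
Sharp Poincaré constant on H^1_0(0, 2) is C_P = L/π = 2/π, achieved by sin(π/2·x).
A polynomial bump cannot attain the sharp Poincaré constant (only the first sine eigenfunction does), so the ratio is strictly less than C_P, consistent with ||u||_L² ≤ C_P ||u'||_L².


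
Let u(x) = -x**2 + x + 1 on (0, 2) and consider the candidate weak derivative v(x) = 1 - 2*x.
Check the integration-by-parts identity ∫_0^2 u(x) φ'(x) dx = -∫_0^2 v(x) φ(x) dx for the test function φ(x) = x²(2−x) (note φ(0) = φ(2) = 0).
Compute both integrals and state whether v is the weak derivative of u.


LHS = 28/15, RHS = 28/15. Yes, v = u' weakly.

u(x) = -x**2 + x + 1, classical derivative u'(x) = 1 - 2*x.
φ(x) = x²(2−x), so φ'(x) = x*(4 - 3*x).
Note φ(0) = φ(2) = 0, so the boundary term u·φ vanishes.
LHS = ∫_0^2 u(x) φ'(x) dx = ∫_0^2 (3*x^4 - 7*x^3 + x^2 + 4*x) dx. Term by term:
  ∫_0^2 3*x^4 dx = 96/5;  ∫_0^2 -7*x^3 dx = -28;  ∫_0^2 x^2 dx = 8/3;
  ∫_0^2 4*x dx = 8.
Sum: 96/5 − 28 + 8/3 + 8 = 28/15.
So LHS = 28/15.
∫_0^2 v(x) φ(x) dx = ∫_0^2 (2*x^4 - 5*x^3 + 2*x^2) dx. Term by term:
  ∫_0^2 2*x^4 dx = 64/5;  ∫_0^2 -5*x^3 dx = -20;  ∫_0^2 2*x^2 dx = 16/3.
Sum: 64/5 − 20 + 16/3 = -28/15.
So RHS = -∫_0^2 v(x) φ(x) dx = 28/15.
LHS = RHS, so the identity holds for this test φ.
Moreover u is smooth here and v(x) = u'(x) = 1 - 2*x pointwise, so the identity holds for every test function. Hence v is the weak derivative of u.


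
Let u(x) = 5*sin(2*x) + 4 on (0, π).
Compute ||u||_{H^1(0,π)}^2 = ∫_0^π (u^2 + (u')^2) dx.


||u||_{H^1(0,π)}^2 = 157*π/2

u'(x) = 10*cos(2*x).
Expand u² and (u')² and integrate term by term on (0, π), using: for integers n ≥ 1, ∫_0^π sin²(nx) dx = ∫_0^π cos²(nx) dx = π/2; for n ≠ n', ∫_0^π sin(nx)sin(n'x) dx = ∫_0^π cos(nx)cos(n'x) dx = 0; and by product-to-sum, ∫_0^π sin(nx)cos(n'x) dx = ½∫_0^π [sin((n+n')x) + sin((n−n')x)] dx, which is 0 when n+n' is even and 2n/(n²−n'²) when n+n' is odd (it need not vanish on (0, π)). For the constant mode: ∫_0^π 1 dx = π, ∫_0^π cos(nx) dx = 0, ∫_0^π sin(nx) dx = (1−(−1)^n)/n.
  u² squared terms: (4)²·∫1 dx = 16·π = 16*π;  (5)²·∫sin(2x)² dx = 25·π/2 = 25*π/2.
  u² cross terms: 2·(4)·(5)·∫1·sin(2x) dx = 40·(0) = 0.
  So ∫_0^π u² dx = 16*π + 25*π/2 + 0 = 57*π/2.
  (u')² squared terms: (10)²·∫cos(2x)² dx = 100·π/2 = 50*π.
  So ∫_0^π (u')² dx = 50*π.
||u||_{H^1}^2 = (57*π/2) + (50*π) = 157*π/2.


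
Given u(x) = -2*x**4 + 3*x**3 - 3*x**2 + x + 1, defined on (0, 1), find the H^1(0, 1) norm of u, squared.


||u||_{H^1}^2 = 2113/630

The H^1 norm (squared) on an interval (0, L) is
  ||u||_{H^1}^2 = ∫_0^L u(x)^2 dx + ∫_0^L u'(x)^2 dx.
Compute u'(x) = -8*x**3 + 9*x**2 - 6*x + 1.
Then u(x)^2 = 4*x**8 - 12*x**7 + 21*x**6 - 22*x**5 + 11*x**4 - 5*x**2 + 2*x + 1 and u'(x)^2 = 64*x**6 - 144*x**5 + 177*x**4 - 124*x**3 + 54*x**2 - 12*x + 1.
Integrate each monomial from 0 to 1 using ∫_0^1 c·x^n dx = c·1^(n+1)/(n+1):
  ∫_0^1 u(x)^2 dx = ∫_0^1 (4*x^8 - 12*x^7 + 21*x^6 - 22*x^5 + 11*x^4 - 5*x^2 + 2*x + 1) dx. Term by term:
    ∫_0^1 4*x^8 dx = 4/9;  ∫_0^1 -12*x^7 dx = -3/2;  ∫_0^1 21*x^6 dx = 3;
    ∫_0^1 -22*x^5 dx = -11/3;  ∫_0^1 11*x^4 dx = 11/5;  ∫_0^1 -5*x^2 dx = -5/3;
    ∫_0^1 2*x dx = 1;  ∫_0^1 1 dx = 1.
  Sum: 4/9 − 3/2 + 3 − 11/3 + 11/5 − 5/3 + 1 + 1 = 73/90.
  ∫_0^1 u'(x)^2 dx = ∫_0^1 (64*x^6 - 144*x^5 + 177*x^4 - 124*x^3 + 54*x^2 - 12*x + 1) dx. Term by term:
    ∫_0^1 64*x^6 dx = 64/7;  ∫_0^1 -144*x^5 dx = -24;  ∫_0^1 177*x^4 dx = 177/5;
    ∫_0^1 -124*x^3 dx = -31;  ∫_0^1 54*x^2 dx = 18;  ∫_0^1 -12*x dx = -6;
    ∫_0^1 1 dx = 1.
  Sum: 64/7 − 24 + 177/5 − 31 + 18 − 6 + 1 = 89/35.
Adding: ||u||_{H^1}^2 = 73/90 + 89/35 = 2113/630.


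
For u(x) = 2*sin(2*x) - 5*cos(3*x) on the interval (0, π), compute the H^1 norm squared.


||u||_{H^1(0,π)}^2 = 160 + 135*π

u'(x) = 15*sin(3*x) + 4*cos(2*x).
Expand u² and (u')² and integrate term by term on (0, π), using: for integers n ≥ 1, ∫_0^π sin²(nx) dx = ∫_0^π cos²(nx) dx = π/2; for n ≠ n', ∫_0^π sin(nx)sin(n'x) dx = ∫_0^π cos(nx)cos(n'x) dx = 0; and by product-to-sum, ∫_0^π sin(nx)cos(n'x) dx = ½∫_0^π [sin((n+n')x) + sin((n−n')x)] dx, which is 0 when n+n' is even and 2n/(n²−n'²) when n+n' is odd (it need not vanish on (0, π)).
  u² squared terms: (-5)²·∫cos(3x)² dx = 25·π/2 = 25*π/2;  (2)²·∫sin(2x)² dx = 4·π/2 = 2*π.
  u² cross terms: 2·(-5)·(2)·∫cos(3x)·sin(2x) dx = -20·(-4/5) = 16.
  So ∫_0^π u² dx = 25*π/2 + 2*π + 16 = 16 + 29*π/2.
  (u')² squared terms: (4)²·∫cos(2x)² dx = 16·π/2 = 8*π;  (15)²·∫sin(3x)² dx = 225·π/2 = 225*π/2.
  (u')² cross terms: 2·(4)·(15)·∫cos(2x)·sin(3x) dx = 120·(6/5) = 144.
  So ∫_0^π (u')² dx = 8*π + 225*π/2 + 144 = 144 + 241*π/2.
||u||_{H^1}^2 = (16 + 29*π/2) + (144 + 241*π/2) = 160 + 135*π.


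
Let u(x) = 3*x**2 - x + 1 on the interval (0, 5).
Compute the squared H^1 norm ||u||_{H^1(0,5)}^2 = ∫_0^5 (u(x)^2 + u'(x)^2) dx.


||u||_{H^1}^2 = 37885/6

The H^1 norm (squared) on an interval (0, L) is
  ||u||_{H^1}^2 = ∫_0^L u(x)^2 dx + ∫_0^L u'(x)^2 dx.
Compute u'(x) = 6*x - 1.
Then u(x)^2 = 9*x**4 - 6*x**3 + 7*x**2 - 2*x + 1 and u'(x)^2 = 36*x**2 - 12*x + 1.
Integrate each monomial from 0 to 5 using ∫_0^5 c·x^n dx = c·5^(n+1)/(n+1):
  ∫_0^5 u(x)^2 dx = ∫_0^5 (9*x^4 - 6*x^3 + 7*x^2 - 2*x + 1) dx. Term by term:
    ∫_0^5 9*x^4 dx = 5625;  ∫_0^5 -6*x^3 dx = -1875/2;  ∫_0^5 7*x^2 dx = 875/3;
    ∫_0^5 -2*x dx = -25;  ∫_0^5 1 dx = 5.
  Sum: 5625 − 1875/2 + 875/3 − 25 + 5 = 29755/6.
  ∫_0^5 u'(x)^2 dx = ∫_0^5 (36*x^2 - 12*x + 1) dx. Term by term:
    ∫_0^5 36*x^2 dx = 1500;  ∫_0^5 -12*x dx = -150;  ∫_0^5 1 dx = 5.
  Sum: 1500 − 150 + 5 = 1355.
Adding: ||u||_{H^1}^2 = 29755/6 + 1355 = 37885/6.


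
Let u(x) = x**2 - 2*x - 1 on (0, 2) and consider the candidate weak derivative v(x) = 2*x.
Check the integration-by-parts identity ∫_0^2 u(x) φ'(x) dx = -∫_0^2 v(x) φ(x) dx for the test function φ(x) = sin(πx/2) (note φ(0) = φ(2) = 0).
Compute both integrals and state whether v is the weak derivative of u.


LHS = 0, RHS = -8/π. No, v is not the weak derivative of u.

u(x) = x**2 - 2*x - 1, classical derivative u'(x) = 2*x - 2.
φ(x) = sin(πx/2), so φ'(x) = π*cos(π*x/2)/2.
Note φ(0) = φ(2) = 0, so the boundary term u·φ vanishes.
LHS = ∫_0^2 u(x) φ'(x) dx = ∫_0^2 (π*x^2*cos(π*x/2)/2 - π*x*cos(π*x/2) - π*cos(π*x/2)/2) dx. Term by term:
  ∫_0^2 -π*cos(π*x/2)/2 dx = 0;  ∫_0^2 π*x^2*cos(π*x/2)/2 dx = -8/π;  ∫_0^2 -π*x*cos(π*x/2) dx = 8/π.
Sum: 0 − 8/π + 8/π = 0.
So LHS = 0.
∫_0^2 v(x) φ(x) dx = ∫_0^2 (2*x*sin(π*x/2)) dx. Term by term:
  ∫_0^2 2*x*sin(π*x/2) dx = 8/π.
So RHS = -∫_0^2 v(x) φ(x) dx = -8/π.
LHS − RHS = 8/π ≠ 0, so the identity fails.
(For a valid weak derivative the identity must hold for EVERY test function, in particular this one. The failure shows v is NOT the weak derivative of u.)
Correct weak derivative would be u'(x) = 2*x - 2.


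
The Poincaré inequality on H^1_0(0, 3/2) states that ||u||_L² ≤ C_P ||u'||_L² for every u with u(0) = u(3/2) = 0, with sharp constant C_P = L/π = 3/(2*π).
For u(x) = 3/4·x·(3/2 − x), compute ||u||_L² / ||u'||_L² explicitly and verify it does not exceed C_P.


||u||_L² / ||u'||_L² = 3*sqrt(10)/20 < C_P = 3/(2*π).

u(x) = 3/4·x·(3/2 − x), so u'(x) = 9/8 - 3*x/2.
u(x) = 3/4·x·(3/2 − x) vanishes at x = 0 and x = 3/2, so u ∈ H^1_0(0, 3/2). Differentiate via the product rule and integrate the resulting polynomials term by term.
  ∫_0^3/2 u² dx = ∫_0^3/2 (9*x^4/16 - 27*x^3/16 + 81*x^2/64) dx. Term by term:
    ∫_0^3/2 9*x^4/16 dx = 2187/2560;  ∫_0^3/2 -27*x^3/16 dx = -2187/1024;  ∫_0^3/2 81*x^2/64 dx = 729/512.
  Sum: 2187/2560 − 2187/1024 + 729/512 = 729/5120.
  ∫_0^3/2 (u')² dx = ∫_0^3/2 (9*x^2/4 - 27*x/8 + 81/64) dx. Term by term:
    ∫_0^3/2 9*x^2/4 dx = 81/32;  ∫_0^3/2 -27*x/8 dx = -243/64;  ∫_0^3/2 81/64 dx = 243/128.
  Sum: 81/32 − 243/64 + 243/128 = 81/128.
∫_0^3/2 u² dx = 729/5120, so ||u||_L² = 27*sqrt(5)/160.
∫_0^3/2 (u')² dx = 81/128, so ||u'||_L² = 9*sqrt(2)/16.
Ratio ||u||_L² / ||u'||_L² = 3*sqrt(10)/20.
Sharp Poincaré constant on H^1_0(0, 3/2) is C_P = L/π = 3/(2*π), achieved by sin(2*π/3·x).
A polynomial bump cannot attain the sharp Poincaré constant (only the first sine eigenfunction does), so the ratio is strictly less than C_P, consistent with ||u||_L² ≤ C_P ||u'||_L².


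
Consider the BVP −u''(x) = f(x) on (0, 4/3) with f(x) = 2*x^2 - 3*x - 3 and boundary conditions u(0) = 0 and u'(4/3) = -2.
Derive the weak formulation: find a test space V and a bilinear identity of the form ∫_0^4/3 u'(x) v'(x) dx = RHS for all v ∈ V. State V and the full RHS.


V = {v ∈ H^1(0, 4/3) : v(0) = 0} (test functions vanish at x = 0 where u is specified); weak form: ∫_0^4/3 u'v' dx = ∫_0^4/3 (2*x^2 - 3*x - 3) v dx − 2·v(4/3) for all v ∈ V.

Multiply both sides by a test function v and integrate from 0 to 4/3:
  ∫_0^4/3 −u''(x) v(x) dx = ∫_0^4/3 f(x) v(x) dx.
Integrate the LHS by parts once:
  ∫_0^4/3 −u'' v dx = −[u'(x) v(x)]_0^4/3 + ∫_0^4/3 u'(x) v'(x) dx.
Thus ∫_0^4/3 u'(x) v'(x) dx = ∫_0^4/3 f(x) v(x) dx + [u'(x) v(x)]_0^4/3.
Choose V so that boundary terms are either known or forced to vanish.
Mixed BC: u(0) = 0 (Dirichlet) and u'(4/3) = -2 (Neumann). Define V = {v ∈ H^1(0, 4/3) : v(0) = 0}. Then [u' v]_0^4/3 = u'(4/3)·v(4/3) − u'(0)·0 = − 2·v(4/3).
Weak formulation: find u (satisfying any essential BC) such that ∫_0^4/3 u'(x) v'(x) dx = ∫_0^4/3 f v dx − 2·v(4/3) for all v ∈ V (Dirichlet at 0 absorbed into V; Neumann datum at x = 4/3 contributes the boundary term).
Substituting f(x) = 2*x^2 - 3*x - 3, the right-hand side is ∫_0^4/3 (2*x^2 - 3*x - 3) v dx − 2·v(4/3).


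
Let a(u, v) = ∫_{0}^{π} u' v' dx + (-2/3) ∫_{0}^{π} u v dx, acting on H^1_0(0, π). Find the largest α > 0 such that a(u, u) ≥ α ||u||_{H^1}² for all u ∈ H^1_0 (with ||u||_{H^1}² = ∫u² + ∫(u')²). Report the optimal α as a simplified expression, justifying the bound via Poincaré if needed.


α = 1/6

Coercivity of a(·,·) on H^1_0(0, π) means a(u, u) ≥ α ||u||_{H^1}² for every u ∈ H^1_0.
The interval has length L = π, and Poincaré/coercivity depend only on L. Here a(u, u) = ∫(u')² + (-2/3)·∫u².
Here c = -2/3 < 0 with |c| < (π/L)² = 1, so coercivity still holds. The condition a(u,u) ≥ α||u||_{H^1}² reads (1−α)∫(u')² ≥ (α−c)∫u². Any admissible α is ≤ 1 (rapidly oscillating u have ∫u²/∫(u')² → 0), and α = 1 would force 0 ≥ (1−c)∫u², impossible since c < 1; so 1−α > 0. By the sharp Poincaré inequality on H^1_0 of an interval of length L, ∫(u')² ≥ (π/L)²∫u² with equality for the first sine mode sin(π(x−x₀)/L) (x₀ the left endpoint), so the inequality holds for all u iff (1−α)(π/L)² ≥ α − c, i.e. α ≤ ((π/L)² + c)/((π/L)² + 1) = (1 + c(L/π)²)/(1 + (L/π)²). (Direct route, valid since c ≤ 0: Poincaré gives c∫u² ≥ c(L/π)²∫(u')², so a(u,u) ≥ (1 + c(L/π)²)∫(u')², while ||u||_{H^1}² ≤ (1 + (L/π)²)∫(u')²; dividing yields the same α.) With (π/L)² = 1 and c = -2/3, the largest admissible constant is α = ((π/L)² + c)/((π/L)² + 1).
Simplifying, α = 1/6.


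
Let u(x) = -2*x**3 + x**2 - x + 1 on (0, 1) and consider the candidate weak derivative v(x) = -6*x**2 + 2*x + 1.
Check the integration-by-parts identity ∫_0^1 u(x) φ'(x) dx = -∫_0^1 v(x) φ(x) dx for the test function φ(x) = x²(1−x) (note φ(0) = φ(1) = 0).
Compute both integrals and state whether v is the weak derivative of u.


LHS = 11/60, RHS = 1/60. No, v is not the weak derivative of u.

u(x) = -2*x**3 + x**2 - x + 1, classical derivative u'(x) = -6*x**2 + 2*x - 1.
φ(x) = x²(1−x), so φ'(x) = x*(2 - 3*x).
Note φ(0) = φ(1) = 0, so the boundary term u·φ vanishes.
LHS = ∫_0^1 u(x) φ'(x) dx = ∫_0^1 (6*x^5 - 7*x^4 + 5*x^3 - 5*x^2 + 2*x) dx. Term by term:
  ∫_0^1 6*x^5 dx = 1;  ∫_0^1 -7*x^4 dx = -7/5;  ∫_0^1 5*x^3 dx = 5/4;
  ∫_0^1 -5*x^2 dx = -5/3;  ∫_0^1 2*x dx = 1.
Sum: 1 − 7/5 + 5/4 − 5/3 + 1 = 11/60.
So LHS = 11/60.
∫_0^1 v(x) φ(x) dx = ∫_0^1 (6*x^5 - 8*x^4 + x^3 + x^2) dx. Term by term:
  ∫_0^1 6*x^5 dx = 1;  ∫_0^1 -8*x^4 dx = -8/5;  ∫_0^1 x^3 dx = 1/4;
  ∫_0^1 x^2 dx = 1/3.
Sum: 1 − 8/5 + 1/4 + 1/3 = -1/60.
So RHS = -∫_0^1 v(x) φ(x) dx = 1/60.
LHS − RHS = 1/6 ≠ 0, so the identity fails.
(For a valid weak derivative the identity must hold for EVERY test function, in particular this one. The failure shows v is NOT the weak derivative of u.)
Correct weak derivative would be u'(x) = -6*x**2 + 2*x - 1.


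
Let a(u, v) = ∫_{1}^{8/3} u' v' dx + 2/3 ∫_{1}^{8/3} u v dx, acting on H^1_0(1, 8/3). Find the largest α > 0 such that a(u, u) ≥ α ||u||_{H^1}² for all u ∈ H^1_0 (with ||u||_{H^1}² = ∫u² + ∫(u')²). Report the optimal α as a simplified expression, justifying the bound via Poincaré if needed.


α = (50 + 27*π^2)/(3*(25 + 9*π^2))

Coercivity of a(·,·) on H^1_0(1, 8/3) means a(u, u) ≥ α ||u||_{H^1}² for every u ∈ H^1_0.
The interval has length L = 5/3, and Poincaré/coercivity depend only on L. Here a(u, u) = ∫(u')² + (2/3)·∫u².
Here 0 < c = 2/3 < 1. The condition a(u,u) ≥ α||u||_{H^1}² reads (1−α)∫(u')² ≥ (α−c)∫u². Any admissible α is ≤ 1 (rapidly oscillating u have ∫u²/∫(u')² → 0), and α = 1 would force 0 ≥ (1−c)∫u², impossible since c < 1; so 1−α > 0. By the sharp Poincaré inequality on H^1_0 of an interval of length L, ∫(u')² ≥ (π/L)²∫u² with equality for the first sine mode sin(π(x−x₀)/L) (x₀ the left endpoint), so the inequality holds for all u iff (1−α)(π/L)² ≥ α − c, i.e. α ≤ ((π/L)² + c)/((π/L)² + 1) = (1 + c(L/π)²)/(1 + (L/π)²). With (π/L)² = 9*π^2/25 and c = 2/3, the largest admissible constant is α = ((π/L)² + c)/((π/L)² + 1).
Simplifying, α = (50 + 27*π^2)/(3*(25 + 9*π^2)).


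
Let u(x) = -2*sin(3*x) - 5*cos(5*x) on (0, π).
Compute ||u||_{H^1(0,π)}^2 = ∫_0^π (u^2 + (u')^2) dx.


||u||_{H^1(0,π)}^2 = 345*π

u'(x) = 25*sin(5*x) - 6*cos(3*x).
Expand u² and (u')² and integrate term by term on (0, π), using: for integers n ≥ 1, ∫_0^π sin²(nx) dx = ∫_0^π cos²(nx) dx = π/2; for n ≠ n', ∫_0^π sin(nx)sin(n'x) dx = ∫_0^π cos(nx)cos(n'x) dx = 0; and by product-to-sum, ∫_0^π sin(nx)cos(n'x) dx = ½∫_0^π [sin((n+n')x) + sin((n−n')x)] dx, which is 0 when n+n' is even and 2n/(n²−n'²) when n+n' is odd (it need not vanish on (0, π)).
  u² squared terms: (-5)²·∫cos(5x)² dx = 25·π/2 = 25*π/2;  (-2)²·∫sin(3x)² dx = 4·π/2 = 2*π.
  u² cross terms: 2·(-5)·(-2)·∫cos(5x)·sin(3x) dx = 20·(0) = 0.
  So ∫_0^π u² dx = 25*π/2 + 2*π + 0 = 29*π/2.
  (u')² squared terms: (-6)²·∫cos(3x)² dx = 36·π/2 = 18*π;  (25)²·∫sin(5x)² dx = 625·π/2 = 625*π/2.
  (u')² cross terms: 2·(-6)·(25)·∫cos(3x)·sin(5x) dx = -300·(0) = 0.
  So ∫_0^π (u')² dx = 18*π + 625*π/2 + 0 = 661*π/2.
||u||_{H^1}^2 = (29*π/2) + (661*π/2) = 345*π.


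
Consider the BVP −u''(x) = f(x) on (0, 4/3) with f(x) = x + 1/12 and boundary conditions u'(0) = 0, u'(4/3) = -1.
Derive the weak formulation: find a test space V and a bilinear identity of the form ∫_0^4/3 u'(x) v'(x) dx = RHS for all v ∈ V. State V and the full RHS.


V = H^1(0, 4/3) (v unrestricted at boundary; u is determined up to an additive constant); weak form: ∫_0^4/3 u'v' dx = ∫_0^4/3 (x + 1/12) v dx − v(4/3) for all v ∈ V.

Multiply both sides by a test function v and integrate from 0 to 4/3:
  ∫_0^4/3 −u''(x) v(x) dx = ∫_0^4/3 f(x) v(x) dx.
Integrate the LHS by parts once:
  ∫_0^4/3 −u'' v dx = −[u'(x) v(x)]_0^4/3 + ∫_0^4/3 u'(x) v'(x) dx.
Thus ∫_0^4/3 u'(x) v'(x) dx = ∫_0^4/3 f(x) v(x) dx + [u'(x) v(x)]_0^4/3.
Choose V so that boundary terms are either known or forced to vanish.
u has inhomogeneous Neumann u'(0) = 0, u'(4/3) = -1. [u' v]_0^4/3 = (-1)·v(4/3) − (0)·v(0) = − v(4/3). Take V = H^1(0, 4/3); boundary term becomes part of RHS.
Weak formulation: find u (satisfying any essential BC) such that ∫_0^4/3 u'(x) v'(x) dx = ∫_0^4/3 f v dx − v(4/3) for all v ∈ V (Neumann data are natural BCs: they enter the RHS as boundary terms).
Substituting f(x) = x + 1/12, the right-hand side is ∫_0^4/3 (x + 1/12) v dx − v(4/3).
Compatibility check (pure Neumann): taking v ≡ 1 ∈ V gives 0 = ∫_0^4/3 f dx + (-1) − (0), i.e. ∫_0^4/3 f dx must equal u'(0) − u'(4/3) = 1. Indeed ∫_0^4/3 (x + 1/12) dx = 1, so the data are compatible. The solution is then unique only up to an additive constant (fix it e.g. by requiring ∫_0^4/3 u dx = 0).


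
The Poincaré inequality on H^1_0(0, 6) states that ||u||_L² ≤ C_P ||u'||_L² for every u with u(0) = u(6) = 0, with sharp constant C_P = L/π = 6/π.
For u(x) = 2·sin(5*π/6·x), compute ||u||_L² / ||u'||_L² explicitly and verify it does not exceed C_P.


||u||_L² / ||u'||_L² = 6/(5*π) < C_P = 6/π.

u(x) = 2·sin(5*π/6·x), so u'(x) = 5*π*cos(5*π*x/6)/3.
Writing u(x) = A·sin(kπx/L) with A = 2 and k = 5, use ∫_0^L sin²(kπx/L) dx = L/2 and ∫_0^L cos²(kπx/L) dx = L/2.
u² = 4·sin²(5*π/6·x) and (u')² = 25*π^2/9·cos²(5*π/6·x), and each of sin², cos² integrates to L/2 = 3 over (0, 6).
∫_0^6 u² dx = 12, so ||u||_L² = 2*sqrt(3).
∫_0^6 (u')² dx = 25*π^2/3, so ||u'||_L² = 5*sqrt(3)*π/3.
Ratio ||u||_L² / ||u'||_L² = 6/(5*π).
Sharp Poincaré constant on H^1_0(0, 6) is C_P = L/π = 6/π, achieved by sin(π/6·x).
This is the k = 5 harmonic; the ratio L/(kπ) is strictly less than C_P = L/π, consistent with the sharp inequality ||u||_L² ≤ C_P ||u'||_L².
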